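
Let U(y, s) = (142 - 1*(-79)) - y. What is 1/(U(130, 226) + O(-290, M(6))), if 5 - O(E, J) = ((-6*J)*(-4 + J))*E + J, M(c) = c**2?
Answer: -1/2004420 ≈ -4.9890e-7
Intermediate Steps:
O(E, J) = 5 - J + 6*E*J*(-4 + J) (O(E, J) = 5 - (((-6*J)*(-4 + J))*E + J) = 5 - ((-6*J*(-4 + J))*E + J) = 5 - (-6*E*J*(-4 + J) + J) = 5 - (J - 6*E*J*(-4 + J)) = 5 + (-J + 6*E*J*(-4 + J)) = 5 - J + 6*E*J*(-4 + J))
U(y, s) = 221 - y (U(y, s) = (142 + 79) - y = 221 - y)
1/(U(130, 226) + O(-290, M(6))) = 1/((221 - 1*130) + (5 - 1*6**2 - 24*(-290)*6**2 + 6*(-290)*(6**2)**2)) = 1/((221 - 130) + (5 - 1*36 - 24*(-290)*36 + 6*(-290)*36**2)) = 1/(91 + (5 - 36 + 250560 + 6*(-290)*1296)) = 1/(91 + (5 - 36 + 250560 - 2255040)) = 1/(91 - 2004511) = 1/(-2004420) = -1/2004420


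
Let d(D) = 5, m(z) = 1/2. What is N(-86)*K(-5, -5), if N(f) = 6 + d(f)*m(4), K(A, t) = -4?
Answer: -34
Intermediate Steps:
m(z) = 1/2
N(f) = 17/2 (N(f) = 6 + 5*(1/2) = 6 + 5/2 = 17/2)
N(-86)*K(-5, -5) = (17/2)*(-4) = -34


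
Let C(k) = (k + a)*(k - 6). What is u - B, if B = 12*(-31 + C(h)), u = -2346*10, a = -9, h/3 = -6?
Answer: -30864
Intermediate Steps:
h = -18 (h = 3*(-6) = -18)
C(k) = (-9 + k)*(-6 + k) (C(k) = (k - 9)*(k - 6) = (-9 + k)*(-6 + k))
u = -23460
B = 7404 (B = 12*(-31 + (54 + (-18)**2 - 15*(-18))) = 12*(-31 + (54 + 324 + 270)) = 12*(-31 + 648) = 12*617 = 7404)
u - B = -23460 - 1*7404 = -23460 - 7404 = -30864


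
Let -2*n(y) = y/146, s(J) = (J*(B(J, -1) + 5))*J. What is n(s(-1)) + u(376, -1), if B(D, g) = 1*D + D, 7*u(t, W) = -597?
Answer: -174345/2044 ≈ -85.296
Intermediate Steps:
u(t, W) = -597/7 (u(t, W) = (⅐)*(-597) = -597/7)
B(D, g) = 2*D (B(D, g) = D + D = 2*D)
s(J) = J²*(5 + 2*J) (s(J) = (J*(2*J + 5))*J = (J*(5 + 2*J))*J = J²*(5 + 2*J))
n(y) = -y/292 (n(y) = -y/(2*146) = -y/292)
n(s(-1)) + u(376, -1) = -(-1)²*(5 + 2*(-1))/292 - 597/7 = -(5 - 2)/292 - 597/7 = -3/292 - 597/7 = -174345/2044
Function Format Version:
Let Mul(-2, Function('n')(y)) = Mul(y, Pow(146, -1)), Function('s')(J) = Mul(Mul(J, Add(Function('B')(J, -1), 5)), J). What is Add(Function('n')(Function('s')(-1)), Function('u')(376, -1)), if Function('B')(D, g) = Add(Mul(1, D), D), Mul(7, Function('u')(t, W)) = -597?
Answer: Rational(-174345, 2044) ≈ -85.296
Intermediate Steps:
Function('u')(t, W) = Rational(-597, 7) (Function('u')(t, W) = Mul(Rational(1, 7), -597) = Rational(-597, 7))
Function('B')(D, g) = Mul(2, D) (Function('B')(D, g) = Add(D, D) = Mul(2, D))
Function('s')(J) = Mul(Pow(J, 2), Add(5, Mul(2, J))) (Function('s')(J) = Mul(Mul(J, Add(Mul(2, J), 5)), J) = Mul(Mul(J, Add(5, Mul(2, J))), J) = Mul(Pow(J, 2), Add(5, Mul(2, J))))
Function('n')(y) = Mul(Rational(-1, 292), y) (Function('n')(y) = Mul(Rational(-1, 2), Mul(y, Pow(146, -1))) = Mul(Rational(-1, 2), Mul(y, Rational(1, 146))) = Mul(Rational(-1, 2), Mul(Rational(1, 146), y)) = Mul(Rational(-1, 292), y))
Add(Function('n')(Function('s')(-1)), Function('u')(376, -1)) = Add(Mul(Rational(-1, 292), Mul(Pow(-1, 2), Add(5, Mul(2, -1)))), Rational(-597, 7)) = Add(Mul(Rational(-1, 292), Mul(1, Add(5, -2))), Rational(-597, 7)) = Add(Mul(Rational(-1, 292), Mul(1, 3)), Rational(-597, 7)) = Add(Mul(Rational(-1, 292), 3), Rational(-597, 7)) = Add(Rational(-3, 292), Rational(-597, 7)) = Rational(-174345, 2044)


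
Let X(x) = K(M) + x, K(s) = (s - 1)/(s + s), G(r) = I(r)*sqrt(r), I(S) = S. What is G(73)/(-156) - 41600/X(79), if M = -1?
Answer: -520 - 73*sqrt(73)/156 ≈ -524.00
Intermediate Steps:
G(r) = r**(3/2) (G(r) = r*sqrt(r) = r**(3/2))
K(s) = (-1 + s)/(2*s) (K(s) = (-1 + s)/((2*s)) = (-1 + s)*(1/(2*s)) = (-1 + s)/(2*s))
X(x) = 1 + x (X(x) = (1/2)*(-1 - 1)/(-1) + x = (1/2)*(-1)*(-2) + x = 1 + x)
G(73)/(-156) - 41600/X(79) = 73**(3/2)/(-156) - 41600/(1 + 79) = (73*sqrt(73))*(-1/156) - 41600/80 = -73*sqrt(73)/156 - 41600*1/80 = -73*sqrt(73)/156 - 520 = -520 - 73*sqrt(73)/156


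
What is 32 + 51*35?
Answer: 1817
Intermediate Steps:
32 + 51*35 = 32 + 1785 = 1817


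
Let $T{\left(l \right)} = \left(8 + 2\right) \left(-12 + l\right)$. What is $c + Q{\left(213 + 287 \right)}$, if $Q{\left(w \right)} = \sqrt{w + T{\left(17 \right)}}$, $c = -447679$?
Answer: $-447679 + 5 \sqrt{22} \approx -4.4766 \cdot 10^{5}$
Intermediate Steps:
$T{\left(l \right)} = -120 + 10 l$ ($T{\left(l \right)} = 10 \left(-12 + l\right) = -120 + 10 l$)
$Q{\left(w \right)} = \sqrt{50 + w}$ ($Q{\left(w \right)} = \sqrt{w + \left(-120 + 10 \cdot 17\right)} = \sqrt{w + \left(-120 + 170\right)} = \sqrt{w + 50} = \sqrt{50 + w}$)
$c + Q{\left(213 + 287 \right)} = -447679 + \sqrt{50 + \left(213 + 287\right)} = -447679 + \sqrt{50 + 500} = -447679 + \sqrt{550} = -447679 + 5 \sqrt{22}$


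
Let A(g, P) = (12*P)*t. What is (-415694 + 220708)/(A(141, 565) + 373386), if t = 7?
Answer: -97493/210423 ≈ -0.46332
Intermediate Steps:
A(g, P) = 84*P (A(g, P) = (12*P)*7 = 84*P)
(-415694 + 220708)/(A(141, 565) + 373386) = (-415694 + 220708)/(84*565 + 373386) = -194986/(47460 + 373386) = -194986/420846 = -194986*1/420846 = -97493/210423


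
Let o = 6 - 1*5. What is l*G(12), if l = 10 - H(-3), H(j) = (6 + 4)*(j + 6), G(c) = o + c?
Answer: -260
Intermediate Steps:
o = 1 (o = 6 - 5 = 1)
G(c) = 1 + c
H(j) = 60 + 10*j (H(j) = 10*(6 + j) = 60 + 10*j)
l = -20 (l = 10 - (60 + 10*(-3)) = 10 - (60 - 30) = 10 - 1*30 = 10 - 30 = -20)
l*G(12) = -20*(1 + 12) = -20*13 = -260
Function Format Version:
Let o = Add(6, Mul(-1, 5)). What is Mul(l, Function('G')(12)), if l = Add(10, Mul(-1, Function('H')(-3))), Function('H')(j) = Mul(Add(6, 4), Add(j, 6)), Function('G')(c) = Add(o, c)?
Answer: -260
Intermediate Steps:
o = 1 (o = Add(6, -5) = 1)
Function('G')(c) = Add(1, c)
Function('H')(j) = Add(60, Mul(10, j)) (Function('H')(j) = Mul(10, Add(6, j)) = Add(60, Mul(10, j)))
l = -20 (l = Add(10, Mul(-1, Add(60, Mul(10, -3)))) = Add(10, Mul(-1, Add(60, -30))) = Add(10, Mul(-1, 30)) = Add(10, -30) = -20)
Mul(l, Function('G')(12)) = Mul(-20, Add(1, 12)) = Mul(-20, 13) = -260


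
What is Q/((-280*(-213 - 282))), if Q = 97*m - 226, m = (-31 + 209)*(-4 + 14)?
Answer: 28739/23100 ≈ 1.2441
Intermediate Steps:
m = 1780 (m = 178*10 = 1780)
Q = 172434 (Q = 97*1780 - 226 = 172660 - 226 = 172434)
Q/((-280*(-213 - 282))) = 172434/((-280*(-213 - 282))) = 172434/((-280*(-495))) = 172434/138600 = 172434*(1/138600) = 28739/23100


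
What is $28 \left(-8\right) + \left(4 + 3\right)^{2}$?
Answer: $-175$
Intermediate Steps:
$28 \left(-8\right) + \left(4 + 3\right)^{2} = -224 + 7^{2} = -224 + 49 = -175$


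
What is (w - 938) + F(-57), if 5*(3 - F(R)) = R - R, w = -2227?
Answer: -3162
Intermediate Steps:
F(R) = 3 (F(R) = 3 - (R - R)/5 = 3 - 1/5*0 = 3 + 0 = 3)
(w - 938) + F(-57) = (-2227 - 938) + 3 = -3165 + 3 = -3162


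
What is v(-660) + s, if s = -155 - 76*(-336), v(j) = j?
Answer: 24721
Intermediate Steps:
s = 25381 (s = -155 + 25536 = 25381)
v(-660) + s = -660 + 25381 = 24721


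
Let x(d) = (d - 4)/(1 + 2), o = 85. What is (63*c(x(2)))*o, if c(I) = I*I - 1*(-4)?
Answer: 23800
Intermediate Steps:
x(d) = -4/3 + d/3 (x(d) = (-4 + d)/3 = (-4 + d)*(1/3) = -4/3 + d/3)
c(I) = 4 + I**2 (c(I) = I**2 + 4 = 4 + I**2)
(63*c(x(2)))*o = (63*(4 + (-4/3 + (1/3)*2)**2))*85 = (63*(4 + (-4/3 + 2/3)**2))*85 = (63*(4 + (-2/3)**2))*85 = (63*(4 + 4/9))*85 = (63*(40/9))*85 = 280*85 = 23800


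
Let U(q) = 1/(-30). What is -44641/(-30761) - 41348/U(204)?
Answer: 38157219481/30761 ≈ 1.2404e+6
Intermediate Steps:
U(q) = -1/30
-44641/(-30761) - 41348/U(204) = -44641/(-30761) - 41348/(-1/30) = -44641*(-1/30761) - 41348*(-30) = 44641/30761 + 1240440 = 38157219481/30761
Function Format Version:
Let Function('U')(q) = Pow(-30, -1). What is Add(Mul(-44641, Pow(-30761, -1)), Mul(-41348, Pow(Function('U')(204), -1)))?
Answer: Rational(38157219481, 30761) ≈ 1.2404e+6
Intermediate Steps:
Function('U')(q) = Rational(-1, 30)
Add(Mul(-44641, Pow(-30761, -1)), Mul(-41348, Pow(Function('U')(204), -1))) = Add(Mul(-44641, Pow(-30761, -1)), Mul(-41348, Pow(Rational(-1, 30), -1))) = Add(Mul(-44641, Rational(-1, 30761)), Mul(-41348, -30)) = Add(Rational(44641, 30761), 1240440) = Rational(38157219481, 30761)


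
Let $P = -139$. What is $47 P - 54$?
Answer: $-6587$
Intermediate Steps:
$47 P - 54 = 47 \left(-139\right) - 54 = -6533 - 54 = -6587$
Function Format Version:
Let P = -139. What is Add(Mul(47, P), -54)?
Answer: -6587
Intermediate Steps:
Add(Mul(47, P), -54) = Add(Mul(47, -139), -54) = Add(-6533, -54) = -6587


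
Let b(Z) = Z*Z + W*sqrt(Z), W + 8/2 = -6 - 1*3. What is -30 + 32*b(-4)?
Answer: 482 - 832*I ≈ 482.0 - 832.0*I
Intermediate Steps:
W = -13 (W = -4 + (-6 - 1*3) = -4 + (-6 - 3) = -4 - 9 = -13)
b(Z) = Z**2 - 13*sqrt(Z) (b(Z) = Z*Z - 13*sqrt(Z) = Z**2 - 13*sqrt(Z))
-30 + 32*b(-4) = -30 + 32*((-4)**2 - 26*I) = -30 + 32*(16 - 26*I) = -30 + (512 - 832*I) = 482 - 832*I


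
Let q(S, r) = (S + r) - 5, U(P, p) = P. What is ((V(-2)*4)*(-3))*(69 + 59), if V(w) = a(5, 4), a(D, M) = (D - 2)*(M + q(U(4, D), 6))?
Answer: -41472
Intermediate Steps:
q(S, r) = -5 + S + r
a(D, M) = (-2 + D)*(5 + M) (a(D, M) = (D - 2)*(M + (-5 + 4 + 6)) = (-2 + D)*(M + 5) = (-2 + D)*(5 + M))
V(w) = 27 (V(w) = -10 - 2*4 + 5*5 + 5*4 = -10 - 8 + 25 + 20 = 27)
((V(-2)*4)*(-3))*(69 + 59) = ((27*4)*(-3))*(69 + 59) = (108*(-3))*128 = -324*128 = -41472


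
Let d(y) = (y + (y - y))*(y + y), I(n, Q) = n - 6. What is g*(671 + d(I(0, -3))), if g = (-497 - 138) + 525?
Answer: -81730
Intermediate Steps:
I(n, Q) = -6 + n
g = -110 (g = -635 + 525 = -110)
d(y) = 2*y**2 (d(y) = (y + 0)*(2*y) = y*(2*y) = 2*y**2)
g*(671 + d(I(0, -3))) = -110*(671 + 2*(-6 + 0)**2) = -110*(671 + 2*(-6)**2) = -110*(671 + 2*36) = -110*(671 + 72) = -110*743 = -81730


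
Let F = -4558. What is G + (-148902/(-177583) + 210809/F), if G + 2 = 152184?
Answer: 5354039190079/35192318 ≈ 1.5214e+5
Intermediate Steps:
G = 152182 (G = -2 + 152184 = 152182)
G + (-148902/(-177583) + 210809/F) = 152182 + (-148902/(-177583) + 210809/(-4558)) = 152182 + (-148902*(-1/177583) + 210809*(-1/4558)) = 152182 + (6474/7721 - 210809/4558) = 152182 - 1598147797/35192318 = 5354039190079/35192318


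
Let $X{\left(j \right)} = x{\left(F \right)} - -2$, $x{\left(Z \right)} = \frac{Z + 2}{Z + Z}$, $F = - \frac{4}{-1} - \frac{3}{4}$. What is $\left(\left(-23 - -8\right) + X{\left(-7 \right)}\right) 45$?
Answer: $- \frac{14265}{26} \approx -548.65$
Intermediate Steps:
$F = \frac{13}{4}$ ($F = \left(-4\right) \left(-1\right) - \frac{3}{4} = 4 - \frac{3}{4} = \frac{13}{4} \approx 3.25$)
$x{\left(Z \right)} = \frac{2 + Z}{2 Z}$
$X{\left(j \right)} = \frac{73}{26}$ ($X{\left(j \right)} = \frac{2 + \frac{13}{4}}{2 \cdot \frac{13}{4}} - -2 = \frac{1}{2} \cdot \frac{4}{13} \cdot \frac{21}{4} + 2 = \frac{21}{26} + 2 = \frac{73}{26}$)
$\left(\left(-23 - -8\right) + X{\left(-7 \right)}\right) 45 = \left(\left(-23 - -8\right) + \frac{73}{26}\right) 45 = \left(\left(-23 + 8\right) + \frac{73}{26}\right) 45 = \left(-15 + \frac{73}{26}\right) 45 = \left(- \frac{317}{26}\right) 45 = - \frac{14265}{26}$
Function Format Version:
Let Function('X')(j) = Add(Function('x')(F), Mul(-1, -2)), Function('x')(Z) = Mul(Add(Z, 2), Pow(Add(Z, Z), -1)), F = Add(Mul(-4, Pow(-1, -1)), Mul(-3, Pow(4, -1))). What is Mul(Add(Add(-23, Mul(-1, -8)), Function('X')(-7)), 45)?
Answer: Rational(-14265, 26) ≈ -548.65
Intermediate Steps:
F = Rational(13, 4) (F = Add(Mul(-4, -1), Mul(-3, Rational(1, 4))) = Add(4, Rational(-3, 4)) = Rational(13, 4) ≈ 3.2500)
Function('x')(Z) = Mul(Rational(1, 2), Pow(Z, -1), Add(2, Z)) (Function('x')(Z) = Mul(Add(2, Z), Pow(Mul(2, Z), -1)) = Mul(Add(2, Z), Mul(Rational(1, 2), Pow(Z, -1))) = Mul(Rational(1, 2), Pow(Z, -1), Add(2, Z)))
Function('X')(j) = Rational(73, 26) (Function('X')(j) = Add(Mul(Rational(1, 2), Pow(Rational(13, 4), -1), Add(2, Rational(13, 4))), Mul(-1, -2)) = Add(Mul(Rational(1, 2), Rational(4, 13), Rational(21, 4)), 2) = Add(Rational(21, 26), 2) = Rational(73, 26))
Mul(Add(Add(-23, Mul(-1, -8)), Function('X')(-7)), 45) = Mul(Add(Add(-23, Mul(-1, -8)), Rational(73, 26)), 45) = Mul(Add(Add(-23, 8), Rational(73, 26)), 45) = Mul(Add(-15, Rational(73, 26)), 45) = Mul(Rational(-317, 26), 45) = Rational(-14265, 26)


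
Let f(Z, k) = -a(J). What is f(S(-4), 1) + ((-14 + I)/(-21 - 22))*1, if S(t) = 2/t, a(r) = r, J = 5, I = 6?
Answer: -207/43 ≈ -4.8139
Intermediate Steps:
f(Z, k) = -5 (f(Z, k) = -1*5 = -5)
f(S(-4), 1) + ((-14 + I)/(-21 - 22))*1 = -5 + ((-14 + 6)/(-21 - 22))*1 = -5 - 8/(-43)*1 = -5 - 8*(-1/43)*1 = -5 + (8/43)*1 = -5 + 8/43 = -207/43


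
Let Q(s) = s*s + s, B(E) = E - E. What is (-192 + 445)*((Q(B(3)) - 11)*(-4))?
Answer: 11132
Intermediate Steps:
B(E) = 0
Q(s) = s + s² (Q(s) = s² + s = s + s²)
(-192 + 445)*((Q(B(3)) - 11)*(-4)) = (-192 + 445)*((0*(1 + 0) - 11)*(-4)) = 253*((0*1 - 11)*(-4)) = 253*((0 - 11)*(-4)) = 253*(-11*(-4)) = 253*44 = 11132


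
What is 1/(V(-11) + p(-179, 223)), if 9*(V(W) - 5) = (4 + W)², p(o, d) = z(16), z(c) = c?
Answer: 9/238 ≈ 0.037815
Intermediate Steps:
p(o, d) = 16
V(W) = 5 + (4 + W)²/9
1/(V(-11) + p(-179, 223)) = 1/((5 + (4 - 11)²/9) + 16) = 1/((5 + (⅑)*(-7)²) + 16) = 1/((5 + (⅑)*49) + 16) = 1/((5 + 49/9) + 16) = 1/(94/9 + 16) = 1/(238/9) = 9/238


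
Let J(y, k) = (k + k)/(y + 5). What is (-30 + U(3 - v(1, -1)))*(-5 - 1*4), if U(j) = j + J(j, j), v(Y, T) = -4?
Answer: 393/2 ≈ 196.50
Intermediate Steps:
J(y, k) = 2*k/(5 + y) (J(y, k) = (2*k)/(5 + y) = 2*k/(5 + y))
U(j) = j + 2*j/(5 + j)
(-30 + U(3 - v(1, -1)))*(-5 - 1*4) = (-30 + (3 - 1*(-4))*(7 + (3 - 1*(-4)))/(5 + (3 - 1*(-4))))*(-5 - 1*4) = (-30 + (3 + 4)*(7 + (3 + 4))/(5 + (3 + 4)))*(-5 - 4) = (-30 + 7*(7 + 7)/(5 + 7))*(-9) = (-30 + 7*14/12)*(-9) = (-30 + 7*(1/12)*14)*(-9) = (-30 + 49/6)*(-9) = -131/6*(-9) = 393/2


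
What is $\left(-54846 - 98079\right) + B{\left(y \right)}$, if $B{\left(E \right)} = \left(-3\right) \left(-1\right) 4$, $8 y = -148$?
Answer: $-152913$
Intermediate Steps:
$y = - \frac{37}{2}$ ($y = \frac{1}{8} \left(-148\right) = - \frac{37}{2} \approx -18.5$)
$B{\left(E \right)} = 12$ ($B{\left(E \right)} = 3 \cdot 4 = 12$)
$\left(-54846 - 98079\right) + B{\left(y \right)} = \left(-54846 - 98079\right) + 12 = -152925 + 12 = -152913$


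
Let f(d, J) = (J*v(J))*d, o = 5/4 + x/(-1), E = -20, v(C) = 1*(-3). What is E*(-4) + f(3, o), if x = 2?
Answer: 347/4 ≈ 86.750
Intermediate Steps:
v(C) = -3
o = -¾ (o = 5/4 + 2/(-1) = 5*(¼) + 2*(-1) = 5/4 - 2 = -¾ ≈ -0.75000)
f(d, J) = -3*J*d (f(d, J) = (J*(-3))*d = (-3*J)*d = -3*J*d)
E*(-4) + f(3, o) = -20*(-4) - 3*(-¾)*3 = 80 + 27/4 = 347/4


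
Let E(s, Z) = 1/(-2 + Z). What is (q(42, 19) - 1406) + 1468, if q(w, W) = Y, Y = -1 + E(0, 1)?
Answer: 60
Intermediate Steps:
Y = -2 (Y = -1 + 1/(-2 + 1) = -1 + 1/(-1) = -1 - 1 = -2)
q(w, W) = -2
(q(42, 19) - 1406) + 1468 = (-2 - 1406) + 1468 = -1408 + 1468 = 60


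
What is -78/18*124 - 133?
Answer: -2011/3 ≈ -670.33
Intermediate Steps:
-78/18*124 - 133 = -78*1/18*124 - 133 = -13/3*124 - 133 = -1612/3 - 133 = -2011/3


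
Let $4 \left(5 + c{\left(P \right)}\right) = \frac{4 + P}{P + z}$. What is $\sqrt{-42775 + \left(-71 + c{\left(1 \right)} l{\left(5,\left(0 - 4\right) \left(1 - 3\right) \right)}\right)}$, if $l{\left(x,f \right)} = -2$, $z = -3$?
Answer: $\frac{i \sqrt{171339}}{2} \approx 206.97 i$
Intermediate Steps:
$c{\left(P \right)} = -5 + \frac{4 + P}{4 \left(-3 + P\right)}$ ($c{\left(P \right)} = -5 + \frac{\left(4 + P\right) \frac{1}{P - 3}}{4} = -5 + \frac{\left(4 + P\right) \frac{1}{-3 + P}}{4} = -5 + \frac{\frac{1}{-3 + P} \left(4 + P\right)}{4} = -5 + \frac{4 + P}{4 \left(-3 + P\right)}$)
$\sqrt{-42775 + \left(-71 + c{\left(1 \right)} l{\left(5,\left(0 - 4\right) \left(1 - 3\right) \right)}\right)} = \sqrt{-42775 - \left(71 - \frac{64 - 19}{4 \left(-3 + 1\right)} \left(-2\right)\right)} = \sqrt{-42775 - \left(71 - \frac{64 - 19}{4 \left(-2\right)} \left(-2\right)\right)} = \sqrt{-42775 - \left(71 - \frac{1}{4} \left(- \frac{1}{2}\right) 45 \left(-2\right)\right)} = \sqrt{-42775 - \frac{239}{4}} = \sqrt{- \frac{171339}{4}} = \frac{i \sqrt{171339}}{2}$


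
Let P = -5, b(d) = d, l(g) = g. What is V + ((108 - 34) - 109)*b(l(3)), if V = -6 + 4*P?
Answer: -131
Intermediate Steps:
V = -26 (V = -6 + 4*(-5) = -6 - 20 = -26)
V + ((108 - 34) - 109)*b(l(3)) = -26 + ((108 - 34) - 109)*3 = -26 + (74 - 109)*3 = -26 - 35*3 = -26 - 105 = -131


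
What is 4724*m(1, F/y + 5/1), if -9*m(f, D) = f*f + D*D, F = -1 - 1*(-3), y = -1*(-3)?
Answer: -1407752/81 ≈ -17380.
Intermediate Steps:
y = 3
F = 2 (F = -1 + 3 = 2)
m(f, D) = -D²/9 - f²/9 (m(f, D) = -(f*f + D*D)/9 = -(f² + D²)/9 = -(D² + f²)/9 = -D²/9 - f²/9)
4724*m(1, F/y + 5/1) = 4724*(-(2/3 + 5/1)²/9 - ⅑*1²) = 4724*(-(2*(⅓) + 5*1)²/9 - ⅑*1) = 4724*(-(⅔ + 5)²/9 - ⅑) = 4724*(-(17/3)²/9 - ⅑) = 4724*(-⅑*289/9 - ⅑) = 4724*(-289/81 - ⅑) = 4724*(-298/81) = -1407752/81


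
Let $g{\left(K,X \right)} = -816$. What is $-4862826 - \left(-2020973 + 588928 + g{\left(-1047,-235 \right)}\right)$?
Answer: $-3429965$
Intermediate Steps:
$-4862826 - \left(-2020973 + 588928 + g{\left(-1047,-235 \right)}\right) = -4862826 + \left(2020973 - \left(-816 - -588928\right)\right) = -4862826 + \left(2020973 - \left(-816 + 588928\right)\right) = -4862826 + \left(2020973 - 588112\right) = -4862826 + 1432861 = -3429965$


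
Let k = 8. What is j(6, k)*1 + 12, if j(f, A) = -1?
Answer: 11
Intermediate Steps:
j(6, k)*1 + 12 = -1*1 + 12 = -1 + 12 = 11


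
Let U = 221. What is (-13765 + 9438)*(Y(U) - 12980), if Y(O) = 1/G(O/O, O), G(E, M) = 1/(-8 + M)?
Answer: 55242809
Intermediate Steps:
Y(O) = -8 + O (Y(O) = 1/(1/(-8 + O)) = -8 + O)
(-13765 + 9438)*(Y(U) - 12980) = (-13765 + 9438)*((-8 + 221) - 12980) = -4327*(213 - 12980) = -4327*(-12767) = 55242809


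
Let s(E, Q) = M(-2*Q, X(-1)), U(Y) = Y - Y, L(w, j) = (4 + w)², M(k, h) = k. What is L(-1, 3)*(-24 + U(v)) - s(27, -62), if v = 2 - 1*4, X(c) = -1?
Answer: -340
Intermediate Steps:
v = -2 (v = 2 - 4 = -2)
U(Y) = 0
s(E, Q) = -2*Q
L(-1, 3)*(-24 + U(v)) - s(27, -62) = (4 - 1)²*(-24 + 0) - (-2)*(-62) = 3²*(-24) - 1*124 = 9*(-24) - 124 = -216 - 124 = -340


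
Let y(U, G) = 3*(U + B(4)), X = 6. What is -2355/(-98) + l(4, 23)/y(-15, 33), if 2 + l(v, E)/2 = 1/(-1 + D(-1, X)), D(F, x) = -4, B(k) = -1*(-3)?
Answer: 53257/2205 ≈ 24.153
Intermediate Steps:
B(k) = 3
l(v, E) = -22/5 (l(v, E) = -4 + 2/(-1 - 4) = -4 + 2/(-5) = -4 + 2*(-⅕) = -4 - ⅖ = -22/5)
y(U, G) = 9 + 3*U (y(U, G) = 3*(U + 3) = 3*(3 + U) = 9 + 3*U)
-2355/(-98) + l(4, 23)/y(-15, 33) = -2355/(-98) - 22/(5*(9 + 3*(-15))) = -2355*(-1/98) - 22/(5*(9 - 45)) = 2355/98 - 22/5/(-36) = 2355/98 - 22/5*(-1/36) = 2355/98 + 11/90 = 53257/2205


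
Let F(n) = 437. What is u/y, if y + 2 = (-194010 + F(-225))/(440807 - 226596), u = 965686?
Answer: -206860563746/621995 ≈ -3.3258e+5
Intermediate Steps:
y = -621995/214211 (y = -2 + (-194010 + 437)/(440807 - 226596) = -2 - 193573/214211 = -621995/214211 ≈ -2.9037)
u/y = 965686/(-621995/214211) = 965686*(-214211/621995) = -206860563746/621995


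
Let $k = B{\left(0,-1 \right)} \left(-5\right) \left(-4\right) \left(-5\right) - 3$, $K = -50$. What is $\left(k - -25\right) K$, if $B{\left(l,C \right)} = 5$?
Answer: $23900$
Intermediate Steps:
$k = -503$ ($k = 5 \left(-5\right) \left(-4\right) \left(-5\right) - 3 = \left(-25\right) \left(-4\right) \left(-5\right) - 3 = 100 \left(-5\right) - 3 = -500 - 3 = -503$)
$\left(k - -25\right) K = \left(-503 - -25\right) \left(-50\right) = \left(-503 + 25\right) \left(-50\right) = \left(-478\right) \left(-50\right) = 23900$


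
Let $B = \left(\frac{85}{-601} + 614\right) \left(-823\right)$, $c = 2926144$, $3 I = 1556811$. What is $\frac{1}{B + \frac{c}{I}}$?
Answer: $- \frac{311881137}{157562339060735} \approx -1.9794 \cdot 10^{-6}$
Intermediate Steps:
$I = 518937$ ($I = \frac{1}{3} \cdot 1556811 = 518937$)
$B = - \frac{303628567}{601}$ ($B = \left(85 \left(- \frac{1}{601}\right) + 614\right) \left(-823\right) = \left(- \frac{85}{601} + 614\right) \left(-823\right) = \frac{368929}{601} \left(-823\right) = - \frac{303628567}{601} \approx -5.0521 \cdot 10^{5}$)
$\frac{1}{B + \frac{c}{I}} = \frac{1}{- \frac{303628567}{601} + \frac{2926144}{518937}} = \frac{1}{- \frac{157562339060735}{311881137}} = - \frac{311881137}{157562339060735}$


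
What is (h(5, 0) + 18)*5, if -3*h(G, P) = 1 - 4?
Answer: 95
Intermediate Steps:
h(G, P) = 1 (h(G, P) = -(1 - 4)/3 = -⅓*(-3) = 1)
(h(5, 0) + 18)*5 = (1 + 18)*5 = 19*5 = 95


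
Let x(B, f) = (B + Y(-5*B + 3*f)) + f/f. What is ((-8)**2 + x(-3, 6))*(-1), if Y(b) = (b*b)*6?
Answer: -6596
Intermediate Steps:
Y(b) = 6*b**2 (Y(b) = b**2*6 = 6*b**2)
x(B, f) = 1 + B + 6*(-5*B + 3*f)**2 (x(B, f) = (B + 6*(-5*B + 3*f)**2) + f/f = (B + 6*(-5*B + 3*f)**2) + 1 = 1 + B + 6*(-5*B + 3*f)**2)
((-8)**2 + x(-3, 6))*(-1) = ((-8)**2 + (1 - 3 + 6*(-3*6 + 5*(-3))**2))*(-1) = (64 + (1 - 3 + 6*(-18 - 15)**2))*(-1) = (64 + (1 - 3 + 6*(-33)**2))*(-1) = (64 + (1 - 3 + 6*1089))*(-1) = (64 + (1 - 3 + 6534))*(-1) = (64 + 6532)*(-1) = 6596*(-1) = -6596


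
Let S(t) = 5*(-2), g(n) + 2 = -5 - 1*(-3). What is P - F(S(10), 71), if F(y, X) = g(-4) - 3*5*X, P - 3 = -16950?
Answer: -15878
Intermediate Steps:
P = -16947 (P = 3 - 16950 = -16947)
g(n) = -4 (g(n) = -2 + (-5 - 1*(-3)) = -2 + (-5 + 3) = -2 - 2 = -4)
S(t) = -10
F(y, X) = -4 - 15*X (F(y, X) = -4 - 3*5*X = -4 - 15*X)
P - F(S(10), 71) = -16947 - (-4 - 15*71) = -16947 - (-4 - 1065) = -16947 - 1*(-1069) = -16947 + 1069 = -15878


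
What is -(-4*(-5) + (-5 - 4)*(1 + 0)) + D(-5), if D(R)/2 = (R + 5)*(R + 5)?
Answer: -11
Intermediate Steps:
D(R) = 2*(5 + R)² (D(R) = 2*((R + 5)*(R + 5)) = 2*((5 + R)*(5 + R)) = 2*(5 + R)²)
-(-4*(-5) + (-5 - 4)*(1 + 0)) + D(-5) = -(-4*(-5) + (-5 - 4)*(1 + 0)) + 2*(5 - 5)² = -(20 - 9*1) + 2*0² = -(20 - 9) + 2*0 = -1*11 + 0 = -11 + 0 = -11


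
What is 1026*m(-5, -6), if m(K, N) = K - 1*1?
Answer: -6156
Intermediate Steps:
m(K, N) = -1 + K (m(K, N) = K - 1 = -1 + K)
1026*m(-5, -6) = 1026*(-1 - 5) = 1026*(-6) = -6156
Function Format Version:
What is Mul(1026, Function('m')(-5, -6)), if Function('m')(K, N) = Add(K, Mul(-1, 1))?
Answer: -6156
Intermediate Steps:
Function('m')(K, N) = Add(-1, K) (Function('m')(K, N) = Add(K, -1) = Add(-1, K))
Mul(1026, Function('m')(-5, -6)) = Mul(1026, Add(-1, -5)) = Mul(1026, -6) = -6156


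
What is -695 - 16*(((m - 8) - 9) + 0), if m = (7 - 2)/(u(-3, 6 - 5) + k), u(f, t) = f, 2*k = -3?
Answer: -3647/9 ≈ -405.22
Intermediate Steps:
k = -3/2 (k = (½)*(-3) = -3/2 ≈ -1.5000)
m = -10/9 (m = (7 - 2)/(-3 - 3/2) = 5/(-9/2) = 5*(-2/9) = -10/9 ≈ -1.1111)
-695 - 16*(((m - 8) - 9) + 0) = -695 - 16*(((-10/9 - 8) - 9) + 0) = -695 - 16*((-82/9 - 9) + 0) = -695 - 16*(-163/9 + 0) = -695 - 16*(-163/9) = -695 + 2608/9 = -3647/9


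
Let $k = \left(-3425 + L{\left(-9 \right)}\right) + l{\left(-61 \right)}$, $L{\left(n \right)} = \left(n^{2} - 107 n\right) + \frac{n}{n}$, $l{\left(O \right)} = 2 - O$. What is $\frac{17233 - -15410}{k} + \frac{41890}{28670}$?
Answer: $- \frac{83881568}{6642839} \approx -12.627$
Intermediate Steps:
$L{\left(n \right)} = 1 + n^{2} - 107 n$ ($L{\left(n \right)} = \left(n^{2} - 107 n\right) + 1 = 1 + n^{2} - 107 n$)
$k = -2317$ ($k = \left(-3425 + \left(1 + \left(-9\right)^{2} - -963\right)\right) + \left(2 - -61\right) = \left(-3425 + \left(1 + 81 + 963\right)\right) + \left(2 + 61\right) = \left(-3425 + 1045\right) + 63 = -2380 + 63 = -2317$)
$\frac{17233 - -15410}{k} + \frac{41890}{28670} = \frac{17233 - -15410}{-2317} + \frac{41890}{28670} = \left(17233 + 15410\right) \left(- \frac{1}{2317}\right) + 41890 \cdot \frac{1}{28670} = 32643 \left(- \frac{1}{2317}\right) + \frac{4189}{2867} = - \frac{32643}{2317} + \frac{4189}{2867} = - \frac{83881568}{6642839}$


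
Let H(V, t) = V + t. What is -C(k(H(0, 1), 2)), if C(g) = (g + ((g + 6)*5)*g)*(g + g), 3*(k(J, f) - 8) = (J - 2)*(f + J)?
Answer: -6468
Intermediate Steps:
k(J, f) = 8 + (-2 + J)*(J + f)/3 (k(J, f) = 8 + ((J - 2)*(f + J))/3 = 8 + ((-2 + J)*(J + f))/3 = 8 + (-2 + J)*(J + f)/3)
C(g) = 2*g*(g + g*(30 + 5*g)) (C(g) = (g + ((6 + g)*5)*g)*(2*g) = (g + (30 + 5*g)*g)*(2*g) = (g + g*(30 + 5*g))*(2*g) = 2*g*(g + g*(30 + 5*g)))
-C(k(H(0, 1), 2)) = -(8 - 2*(0 + 1)/3 - ⅔*2 + (0 + 1)²/3 + (⅓)*(0 + 1)*2)²*(62 + 10*(8 - 2*(0 + 1)/3 - ⅔*2 + (0 + 1)²/3 + (⅓)*(0 + 1)*2)) = -(8 - ⅔*1 - 4/3 + (⅓)*1² + (⅓)*1*2)²*(62 + 10*(8 - ⅔*1 - 4/3 + (⅓)*1² + (⅓)*1*2)) = -(8 - ⅔ - 4/3 + (⅓)*1 + ⅔)²*(62 + 10*(8 - ⅔ - 4/3 + (⅓)*1 + ⅔)) = -(8 - ⅔ - 4/3 + ⅓ + ⅔)²*(62 + 10*(8 - ⅔ - 4/3 + ⅓ + ⅔)) = -7²*(62 + 10*7) = -49*(62 + 70) = -49*132 = -1*6468 = -6468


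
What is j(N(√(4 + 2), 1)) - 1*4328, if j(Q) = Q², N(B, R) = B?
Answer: -4322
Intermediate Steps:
j(N(√(4 + 2), 1)) - 1*4328 = (√(4 + 2))² - 1*4328 = (√6)² - 4328 = 6 - 4328 = -4322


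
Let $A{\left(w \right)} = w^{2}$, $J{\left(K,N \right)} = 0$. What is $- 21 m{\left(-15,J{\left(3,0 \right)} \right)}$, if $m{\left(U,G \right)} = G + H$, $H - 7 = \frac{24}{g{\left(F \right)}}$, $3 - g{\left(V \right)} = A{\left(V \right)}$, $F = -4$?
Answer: $- \frac{1407}{13} \approx -108.23$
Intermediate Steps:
$g{\left(V \right)} = 3 - V^{2}$
$H = \frac{67}{13}$ ($H = 7 + \frac{24}{3 - \left(-4\right)^{2}} = 7 + \frac{24}{3 - 16} = 7 + \frac{24}{-13} = 7 + 24 \left(- \frac{1}{13}\right) = 7 - \frac{24}{13} = \frac{67}{13} \approx 5.1538$)
$m{\left(U,G \right)} = \frac{67}{13} + G$ ($m{\left(U,G \right)} = G + \frac{67}{13} = \frac{67}{13} + G$)
$- 21 m{\left(-15,J{\left(3,0 \right)} \right)} = - 21 \left(\frac{67}{13} + 0\right) = \left(-21\right) \frac{67}{13} = - \frac{1407}{13}$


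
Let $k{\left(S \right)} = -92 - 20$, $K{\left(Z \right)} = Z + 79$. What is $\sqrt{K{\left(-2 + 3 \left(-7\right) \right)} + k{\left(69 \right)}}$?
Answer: $2 i \sqrt{14} \approx 7.4833 i$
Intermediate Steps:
$K{\left(Z \right)} = 79 + Z$
$k{\left(S \right)} = -112$
$\sqrt{K{\left(-2 + 3 \left(-7\right) \right)} + k{\left(69 \right)}} = \sqrt{\left(79 + \left(-2 + 3 \left(-7\right)\right)\right) - 112} = \sqrt{\left(79 - 23\right) - 112} = \sqrt{56 - 112} = \sqrt{-56} = 2 i \sqrt{14}$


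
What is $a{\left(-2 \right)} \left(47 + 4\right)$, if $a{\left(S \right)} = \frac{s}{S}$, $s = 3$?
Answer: $- \frac{153}{2} \approx -76.5$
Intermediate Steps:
$a{\left(S \right)} = \frac{3}{S}$
$a{\left(-2 \right)} \left(47 + 4\right) = \frac{3}{-2} \left(47 + 4\right) = 3 \left(- \frac{1}{2}\right) 51 = \left(- \frac{3}{2}\right) 51 = - \frac{153}{2}$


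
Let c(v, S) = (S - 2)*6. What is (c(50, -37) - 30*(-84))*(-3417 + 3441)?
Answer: 54864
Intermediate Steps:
c(v, S) = -12 + 6*S (c(v, S) = (-2 + S)*6 = -12 + 6*S)
(c(50, -37) - 30*(-84))*(-3417 + 3441) = ((-12 + 6*(-37)) - 30*(-84))*(-3417 + 3441) = ((-12 - 222) + 2520)*24 = (-234 + 2520)*24 = 2286*24 = 54864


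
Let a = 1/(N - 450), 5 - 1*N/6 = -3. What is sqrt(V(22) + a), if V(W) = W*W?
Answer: sqrt(78215934)/402 ≈ 22.000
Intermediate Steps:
N = 48 (N = 30 - 6*(-3) = 30 + 18 = 48)
V(W) = W**2
a = -1/402 (a = 1/(48 - 450) = 1/(-402) = -1/402 ≈ -0.0024876)
sqrt(V(22) + a) = sqrt(22**2 - 1/402) = sqrt(484 - 1/402) = sqrt(194567/402) = sqrt(78215934)/402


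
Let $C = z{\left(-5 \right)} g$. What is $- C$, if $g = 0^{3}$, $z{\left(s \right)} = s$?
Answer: $0$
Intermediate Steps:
$g = 0$
$C = 0$ ($C = \left(-5\right) 0 = 0$)
$- C = \left(-1\right) 0 = 0$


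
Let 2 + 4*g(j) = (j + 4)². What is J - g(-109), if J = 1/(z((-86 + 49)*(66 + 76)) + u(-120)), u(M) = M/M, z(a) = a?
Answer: -57903823/21012 ≈ -2755.8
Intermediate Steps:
u(M) = 1
g(j) = -½ + (4 + j)²/4 (g(j) = -½ + (j + 4)²/4 = -½ + (4 + j)²/4)
J = -1/5253 (J = 1/((-86 + 49)*(66 + 76) + 1) = 1/(-37*142 + 1) = 1/(-5254 + 1) = 1/(-5253) = -1/5253 ≈ -0.00019037)
J - g(-109) = -1/5253 - (-½ + (4 - 109)²/4) = -1/5253 - (-½ + (¼)*(-105)²) = -1/5253 - (-½ + (¼)*11025) = -1/5253 - (-½ + 11025/4) = -1/5253 - 1*11023/4 = -1/5253 - 11023/4 = -57903823/21012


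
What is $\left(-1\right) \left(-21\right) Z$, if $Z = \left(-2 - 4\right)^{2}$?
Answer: $756$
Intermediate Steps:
$Z = 36$ ($Z = \left(-6\right)^{2} = 36$)
$\left(-1\right) \left(-21\right) Z = \left(-1\right) \left(-21\right) 36 = 21 \cdot 36 = 756$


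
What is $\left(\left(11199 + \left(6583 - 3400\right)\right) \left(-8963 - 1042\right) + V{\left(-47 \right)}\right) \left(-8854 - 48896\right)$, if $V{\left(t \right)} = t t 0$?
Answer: $8309757802500$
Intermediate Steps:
$V{\left(t \right)} = 0$ ($V{\left(t \right)} = t^{2} \cdot 0 = 0$)
$\left(\left(11199 + \left(6583 - 3400\right)\right) \left(-8963 - 1042\right) + V{\left(-47 \right)}\right) \left(-8854 - 48896\right) = \left(\left(11199 + \left(6583 - 3400\right)\right) \left(-8963 - 1042\right) + 0\right) \left(-8854 - 48896\right) = \left(\left(11199 + \left(6583 - 3400\right)\right) \left(-10005\right) + 0\right) \left(-57750\right) = \left(\left(11199 + 3183\right) \left(-10005\right) + 0\right) \left(-57750\right) = \left(14382 \left(-10005\right) + 0\right) \left(-57750\right) = \left(-143891910 + 0\right) \left(-57750\right) = \left(-143891910\right) \left(-57750\right) = 8309757802500$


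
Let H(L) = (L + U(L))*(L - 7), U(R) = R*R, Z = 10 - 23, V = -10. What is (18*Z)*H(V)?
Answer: 358020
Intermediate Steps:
Z = -13
U(R) = R²
H(L) = (-7 + L)*(L + L²) (H(L) = (L + L²)*(L - 7) = (L + L²)*(-7 + L) = (-7 + L)*(L + L²))
(18*Z)*H(V) = (18*(-13))*(-10*(-7 + (-10)² - 6*(-10))) = -(-2340)*(-7 + 100 + 60) = -(-2340)*153 = -234*(-1530) = 358020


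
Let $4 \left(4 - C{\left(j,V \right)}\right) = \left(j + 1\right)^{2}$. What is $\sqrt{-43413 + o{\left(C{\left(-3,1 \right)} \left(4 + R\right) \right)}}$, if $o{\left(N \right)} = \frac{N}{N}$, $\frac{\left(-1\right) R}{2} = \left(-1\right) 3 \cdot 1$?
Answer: $2 i \sqrt{10853} \approx 208.36 i$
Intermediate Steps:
$C{\left(j,V \right)} = 4 - \frac{\left(1 + j\right)^{2}}{4}$ ($C{\left(j,V \right)} = 4 - \frac{\left(j + 1\right)^{2}}{4} = 4 - \frac{\left(1 + j\right)^{2}}{4}$)
$R = 6$ ($R = - 2 \left(-1\right) 3 \cdot 1 = - 2 \left(\left(-3\right) 1\right) = \left(-2\right) \left(-3\right) = 6$)
$o{\left(N \right)} = 1$
$\sqrt{-43413 + o{\left(C{\left(-3,1 \right)} \left(4 + R\right) \right)}} = \sqrt{-43413 + 1} = \sqrt{-43412} = 2 i \sqrt{10853}$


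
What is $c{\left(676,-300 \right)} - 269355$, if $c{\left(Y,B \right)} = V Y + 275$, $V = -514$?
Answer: $-616544$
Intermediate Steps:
$c{\left(Y,B \right)} = 275 - 514 Y$ ($c{\left(Y,B \right)} = - 514 Y + 275 = 275 - 514 Y$)
$c{\left(676,-300 \right)} - 269355 = \left(275 - 347464\right) - 269355 = -347189 - 269355 = -616544$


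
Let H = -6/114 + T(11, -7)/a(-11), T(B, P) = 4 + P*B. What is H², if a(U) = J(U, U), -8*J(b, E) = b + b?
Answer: 30902481/43681 ≈ 707.46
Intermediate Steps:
J(b, E) = -b/4 (J(b, E) = -(b + b)/8 = -b/4)
a(U) = -U/4
T(B, P) = 4 + B*P
H = -5559/209 (H = -6/114 + (4 + 11*(-7))/((-¼*(-11))) = -6*1/114 + (4 - 77)/(11/4) = -1/19 - 73*4/11 = -1/19 - 292/11 = -5559/209 ≈ -26.598)
H² = (-5559/209)² = 30902481/43681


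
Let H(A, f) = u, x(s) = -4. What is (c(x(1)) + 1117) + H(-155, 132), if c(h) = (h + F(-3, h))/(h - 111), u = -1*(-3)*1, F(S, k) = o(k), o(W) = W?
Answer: 128808/115 ≈ 1120.1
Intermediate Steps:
F(S, k) = k
u = 3 (u = 3*1 = 3)
H(A, f) = 3
c(h) = 2*h/(-111 + h) (c(h) = (h + h)/(h - 111) = (2*h)/(-111 + h) = 2*h/(-111 + h))
(c(x(1)) + 1117) + H(-155, 132) = (2*(-4)/(-111 - 4) + 1117) + 3 = (2*(-4)/(-115) + 1117) + 3 = (2*(-4)*(-1/115) + 1117) + 3 = (8/115 + 1117) + 3 = 128463/115 + 3 = 128808/115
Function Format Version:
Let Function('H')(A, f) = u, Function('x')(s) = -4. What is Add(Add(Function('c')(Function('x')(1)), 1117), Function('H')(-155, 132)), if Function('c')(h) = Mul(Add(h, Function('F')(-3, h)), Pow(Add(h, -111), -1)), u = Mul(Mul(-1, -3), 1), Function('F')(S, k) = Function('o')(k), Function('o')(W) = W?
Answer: Rational(128808, 115) ≈ 1120.1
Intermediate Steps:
Function('F')(S, k) = k
u = 3 (u = Mul(3, 1) = 3)
Function('H')(A, f) = 3
Function('c')(h) = Mul(2, h, Pow(Add(-111, h), -1)) (Function('c')(h) = Mul(Add(h, h), Pow(Add(h, -111), -1)) = Mul(Mul(2, h), Pow(Add(-111, h), -1)) = Mul(2, h, Pow(Add(-111, h), -1)))
Add(Add(Function('c')(Function('x')(1)), 1117), Function('H')(-155, 132)) = Add(Add(Mul(2, -4, Pow(Add(-111, -4), -1)), 1117), 3) = Add(Add(Mul(2, -4, Pow(-115, -1)), 1117), 3) = Add(Add(Mul(2, -4, Rational(-1, 115)), 1117), 3) = Add(Add(Rational(8, 115), 1117), 3) = Add(Rational(128463, 115), 3) = Rational(128808, 115)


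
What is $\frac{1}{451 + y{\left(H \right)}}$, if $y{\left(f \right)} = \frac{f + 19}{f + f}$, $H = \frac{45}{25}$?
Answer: $\frac{9}{4111} \approx 0.0021892$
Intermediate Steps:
$H = \frac{9}{5}$ ($H = 45 \cdot \frac{1}{25} = \frac{9}{5} \approx 1.8$)
$y{\left(f \right)} = \frac{19 + f}{2 f}$
$\frac{1}{451 + y{\left(H \right)}} = \frac{1}{451 + \frac{19 + \frac{9}{5}}{2 \cdot \frac{9}{5}}} = \frac{1}{451 + \frac{1}{2} \cdot \frac{5}{9} \cdot \frac{104}{5}} = \frac{1}{451 + \frac{52}{9}} = \frac{1}{\frac{4111}{9}} = \frac{9}{4111}$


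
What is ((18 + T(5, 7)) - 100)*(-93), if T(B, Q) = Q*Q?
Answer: 3069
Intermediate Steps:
T(B, Q) = Q²
((18 + T(5, 7)) - 100)*(-93) = ((18 + 7²) - 100)*(-93) = ((18 + 49) - 100)*(-93) = (67 - 100)*(-93) = -33*(-93) = 3069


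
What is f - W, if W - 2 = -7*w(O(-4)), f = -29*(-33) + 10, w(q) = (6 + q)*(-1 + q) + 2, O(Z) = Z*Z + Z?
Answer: 2365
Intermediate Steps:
O(Z) = Z + Z² (O(Z) = Z² + Z = Z + Z²)
w(q) = 2 + (-1 + q)*(6 + q) (w(q) = (-1 + q)*(6 + q) + 2 = 2 + (-1 + q)*(6 + q))
f = 967 (f = 957 + 10 = 967)
W = -1398 (W = 2 - 7*(-4 + (-4*(1 - 4))² + 5*(-4*(1 - 4))) = 2 - 7*(-4 + (-4*(-3))² + 5*(-4*(-3))) = 2 - 7*(-4 + 12² + 5*12) = 2 - 7*(-4 + 144 + 60) = 2 - 7*200 = 2 - 1400 = -1398)
f - W = 967 - 1*(-1398) = 967 + 1398 = 2365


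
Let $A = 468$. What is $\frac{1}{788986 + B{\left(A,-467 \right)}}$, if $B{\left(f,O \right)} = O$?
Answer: $\frac{1}{788519} \approx 1.2682 \cdot 10^{-6}$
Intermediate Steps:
$\frac{1}{788986 + B{\left(A,-467 \right)}} = \frac{1}{788986 - 467} = \frac{1}{788519}$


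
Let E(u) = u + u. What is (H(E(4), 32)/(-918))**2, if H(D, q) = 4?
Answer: 4/210681 ≈ 1.8986e-5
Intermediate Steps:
E(u) = 2*u
(H(E(4), 32)/(-918))**2 = (4/(-918))**2 = (4*(-1/918))**2 = (-2/459)**2 = 4/210681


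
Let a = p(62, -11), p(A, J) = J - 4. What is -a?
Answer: 15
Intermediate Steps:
p(A, J) = -4 + J
a = -15 (a = -4 - 11 = -15)
-a = -1*(-15) = 15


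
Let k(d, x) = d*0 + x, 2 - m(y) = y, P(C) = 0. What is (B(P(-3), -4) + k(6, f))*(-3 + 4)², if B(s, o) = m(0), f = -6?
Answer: -4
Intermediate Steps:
m(y) = 2 - y
k(d, x) = x (k(d, x) = 0 + x = x)
B(s, o) = 2 (B(s, o) = 2 - 1*0 = 2 + 0 = 2)
(B(P(-3), -4) + k(6, f))*(-3 + 4)² = (2 - 6)*(-3 + 4)² = -4*1² = -4*1 = -4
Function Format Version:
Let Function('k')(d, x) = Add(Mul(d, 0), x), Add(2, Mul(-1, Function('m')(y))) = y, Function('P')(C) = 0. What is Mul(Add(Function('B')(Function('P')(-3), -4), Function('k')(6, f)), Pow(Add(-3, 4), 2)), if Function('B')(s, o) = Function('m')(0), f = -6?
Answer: -4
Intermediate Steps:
Function('m')(y) = Add(2, Mul(-1, y))
Function('k')(d, x) = x (Function('k')(d, x) = Add(0, x) = x)
Function('B')(s, o) = 2 (Function('B')(s, o) = Add(2, Mul(-1, 0)) = Add(2, 0) = 2)
Mul(Add(Function('B')(Function('P')(-3), -4), Function('k')(6, f)), Pow(Add(-3, 4), 2)) = Mul(Add(2, -6), Pow(Add(-3, 4), 2)) = Mul(-4, Pow(1, 2)) = Mul(-4, 1) = -4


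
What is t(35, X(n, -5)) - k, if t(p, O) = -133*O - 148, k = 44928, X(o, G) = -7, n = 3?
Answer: -44145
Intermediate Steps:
t(p, O) = -148 - 133*O
t(35, X(n, -5)) - k = (-148 - 133*(-7)) - 1*44928 = (-148 + 931) - 44928 = 783 - 44928 = -44145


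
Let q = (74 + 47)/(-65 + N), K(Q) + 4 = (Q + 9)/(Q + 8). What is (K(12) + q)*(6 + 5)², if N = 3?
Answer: -367719/620 ≈ -593.09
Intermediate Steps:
K(Q) = -4 + (9 + Q)/(8 + Q) (K(Q) = -4 + (Q + 9)/(Q + 8) = -4 + (9 + Q)/(8 + Q))
q = -121/62 (q = (74 + 47)/(-65 + 3) = 121/(-62) = 121*(-1/62) = -121/62 ≈ -1.9516)
(K(12) + q)*(6 + 5)² = ((-23 - 3*12)/(8 + 12) - 121/62)*(6 + 5)² = ((-23 - 36)/20 - 121/62)*11² = ((1/20)*(-59) - 121/62)*121 = (-59/20 - 121/62)*121 = -3039/620*121 = -367719/620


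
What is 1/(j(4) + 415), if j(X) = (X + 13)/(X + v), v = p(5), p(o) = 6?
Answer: 10/4167 ≈ 0.0023998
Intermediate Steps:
v = 6
j(X) = (13 + X)/(6 + X) (j(X) = (X + 13)/(X + 6) = (13 + X)/(6 + X))
1/(j(4) + 415) = 1/((13 + 4)/(6 + 4) + 415) = 1/(17/10 + 415) = 1/(4167/10) = 10/4167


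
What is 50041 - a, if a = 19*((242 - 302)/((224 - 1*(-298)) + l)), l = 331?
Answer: 42686113/853 ≈ 50042.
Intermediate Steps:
a = -1140/853 (a = 19*((242 - 302)/((224 - 1*(-298)) + 331)) = 19*(-60/((224 + 298) + 331)) = 19*(-60/(522 + 331)) = 19*(-60/853) = -1140/853 ≈ -1.3365)
50041 - a = 50041 - 1*(-1140/853) = 50041 + 1140/853 = 42686113/853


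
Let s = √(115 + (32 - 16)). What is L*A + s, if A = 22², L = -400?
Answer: -193600 + √131 ≈ -1.9359e+5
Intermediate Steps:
A = 484
s = √131 (s = √(115 + 16) = √131 ≈ 11.446)
L*A + s = -400*484 + √131 = -193600 + √131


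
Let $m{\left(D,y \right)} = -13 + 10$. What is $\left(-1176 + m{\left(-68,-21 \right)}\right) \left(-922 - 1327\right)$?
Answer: $2651571$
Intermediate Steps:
$m{\left(D,y \right)} = -3$
$\left(-1176 + m{\left(-68,-21 \right)}\right) \left(-922 - 1327\right) = \left(-1176 - 3\right) \left(-922 - 1327\right) = \left(-1179\right) \left(-2249\right) = 2651571$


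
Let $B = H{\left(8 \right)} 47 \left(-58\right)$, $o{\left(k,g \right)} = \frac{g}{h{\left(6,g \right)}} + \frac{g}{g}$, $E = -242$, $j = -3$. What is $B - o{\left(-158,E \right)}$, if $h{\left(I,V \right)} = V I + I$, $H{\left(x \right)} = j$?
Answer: $\frac{5911850}{723} \approx 8176.8$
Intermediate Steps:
$H{\left(x \right)} = -3$
$h{\left(I,V \right)} = I + I V$ ($h{\left(I,V \right)} = I V + I = I + I V$)
$o{\left(k,g \right)} = 1 + \frac{g}{6 + 6 g}$ ($o{\left(k,g \right)} = \frac{g}{6 \left(1 + g\right)} + \frac{g}{g} = \frac{g}{6 + 6 g} + 1 = 1 + \frac{g}{6 + 6 g}$)
$B = 8178$ ($B = \left(-3\right) 47 \left(-58\right) = \left(-141\right) \left(-58\right) = 8178$)
$B - o{\left(-158,E \right)} = 8178 - \frac{6 + 7 \left(-242\right)}{6 \left(1 - 242\right)} = 8178 - \frac{6 - 1694}{6 \left(-241\right)} = 8178 - \frac{1}{6} \left(- \frac{1}{241}\right) \left(-1688\right) = 8178 - \frac{844}{723} = \frac{5911850}{723}$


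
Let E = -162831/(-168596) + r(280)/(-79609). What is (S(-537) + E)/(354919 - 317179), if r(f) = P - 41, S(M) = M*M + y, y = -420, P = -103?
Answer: 1288265019671913/168845727767120 ≈ 7.6298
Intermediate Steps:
S(M) = -420 + M**2 (S(M) = M*M - 420 = M**2 - 420 = -420 + M**2)
r(f) = -144 (r(f) = -103 - 41 = -144)
E = 12987090903/13421758964 (E = -162831/(-168596) - 144/(-79609) = -162831*(-1/168596) - 144*(-1/79609) = 162831/168596 + 144/79609 = 12987090903/13421758964 ≈ 0.96762)
(S(-537) + E)/(354919 - 317179) = ((-420 + (-537)**2) + 12987090903/13421758964)/(354919 - 317179) = ((-420 + 288369) + 12987090903/13421758964)/37740 = (287949 + 12987090903/13421758964)*(1/37740) = (3864795059015739/13421758964)*(1/37740) = 1288265019671913/168845727767120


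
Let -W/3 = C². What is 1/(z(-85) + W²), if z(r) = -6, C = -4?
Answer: 1/2298 ≈ 0.00043516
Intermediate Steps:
W = -48 (W = -3*(-4)² = -3*16 = -48)
1/(z(-85) + W²) = 1/(-6 + (-48)²) = 1/(-6 + 2304) = 1/2298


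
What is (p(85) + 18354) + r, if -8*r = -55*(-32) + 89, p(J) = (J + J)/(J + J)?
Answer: 144991/8 ≈ 18124.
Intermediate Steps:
p(J) = 1 (p(J) = (2*J)/((2*J)) = (2*J)*(1/(2*J)) = 1)
r = -1849/8 (r = -(-55*(-32) + 89)/8 = -(1760 + 89)/8 = -1/8*1849 = -1849/8 ≈ -231.13)
(p(85) + 18354) + r = (1 + 18354) - 1849/8 = 18355 - 1849/8 = 144991/8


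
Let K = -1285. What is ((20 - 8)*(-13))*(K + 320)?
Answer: 150540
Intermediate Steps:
((20 - 8)*(-13))*(K + 320) = ((20 - 8)*(-13))*(-1285 + 320) = (12*(-13))*(-965) = -156*(-965) = 150540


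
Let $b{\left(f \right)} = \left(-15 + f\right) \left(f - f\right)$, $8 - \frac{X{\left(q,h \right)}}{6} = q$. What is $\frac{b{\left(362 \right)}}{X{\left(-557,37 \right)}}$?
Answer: $0$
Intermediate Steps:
$X{\left(q,h \right)} = 48 - 6 q$
$b{\left(f \right)} = 0$ ($b{\left(f \right)} = \left(-15 + f\right) 0 = 0$)
$\frac{b{\left(362 \right)}}{X{\left(-557,37 \right)}} = \frac{0}{48 - -3342} = \frac{0}{48 + 3342} = \frac{0}{3390} = 0 \cdot \frac{1}{3390} = 0$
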